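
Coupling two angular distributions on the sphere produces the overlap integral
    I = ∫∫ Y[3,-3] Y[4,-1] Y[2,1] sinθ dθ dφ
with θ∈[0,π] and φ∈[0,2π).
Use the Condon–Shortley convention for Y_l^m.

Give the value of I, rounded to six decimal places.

m-sum = -3 − 1 + 1 = -3 ≠ 0 ⇒ I = 0

0.000000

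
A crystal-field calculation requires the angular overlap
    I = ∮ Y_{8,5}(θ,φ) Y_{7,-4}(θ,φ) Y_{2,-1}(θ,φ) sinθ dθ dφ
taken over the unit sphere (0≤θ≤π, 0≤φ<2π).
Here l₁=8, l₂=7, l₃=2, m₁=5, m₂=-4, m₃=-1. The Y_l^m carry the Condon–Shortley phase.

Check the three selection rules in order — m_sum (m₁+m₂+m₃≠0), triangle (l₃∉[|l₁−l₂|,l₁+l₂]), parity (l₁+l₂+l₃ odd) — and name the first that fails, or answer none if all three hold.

parity

Σmᵢ = 0  ✓
l₃∈[|l₁−l₂|,l₁+l₂]=[1,15], have l₃=2  ✓
Σlᵢ = 17 ⇒ odd  ✗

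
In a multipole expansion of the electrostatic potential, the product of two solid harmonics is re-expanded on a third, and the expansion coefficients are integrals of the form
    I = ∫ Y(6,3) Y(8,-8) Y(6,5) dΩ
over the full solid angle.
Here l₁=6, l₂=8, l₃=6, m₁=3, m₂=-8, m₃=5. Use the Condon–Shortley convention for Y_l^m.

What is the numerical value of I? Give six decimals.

-0.159014

Checks pass: Σm=0; 20 even; l₃=6∈[2,14].
(2·6+1)(2·8+1)(2·6+1) = 2873
Δ: 8! 4! 8! / 21! → 1/1309458150
sum: t=2:+1/49766400 t=3:−1/3110400 t=4:+1/1327104 t=5:−1/3110400 t=6:+1/49766400 = 1/6635520
3j²(6 8 6; 0 0 0) = Δ·Π!·Σ² = 350/46189  (sign +1)
sum: t=0:+1/9754214400 = 1/9754214400
3j²(6 8 6; 3 -8 5) = Δ·Π!·Σ² = 33/2261  (sign -1)
combine: 4πI² = 2873·350/46189·33/2261 = 1950/6137
take √, sign -1: I = -0.15901362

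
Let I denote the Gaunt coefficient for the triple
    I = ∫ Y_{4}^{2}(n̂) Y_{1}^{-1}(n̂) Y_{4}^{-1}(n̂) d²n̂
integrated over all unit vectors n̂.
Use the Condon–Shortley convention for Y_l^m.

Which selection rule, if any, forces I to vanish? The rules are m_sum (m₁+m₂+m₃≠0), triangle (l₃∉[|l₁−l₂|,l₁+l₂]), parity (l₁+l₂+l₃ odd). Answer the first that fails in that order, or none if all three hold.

Σmᵢ = 0  ✓
l₃∈[|l₁−l₂|,l₁+l₂]=[3,5], have l₃=4  ✓
Σlᵢ = 9 ⇒ odd  ✗

parity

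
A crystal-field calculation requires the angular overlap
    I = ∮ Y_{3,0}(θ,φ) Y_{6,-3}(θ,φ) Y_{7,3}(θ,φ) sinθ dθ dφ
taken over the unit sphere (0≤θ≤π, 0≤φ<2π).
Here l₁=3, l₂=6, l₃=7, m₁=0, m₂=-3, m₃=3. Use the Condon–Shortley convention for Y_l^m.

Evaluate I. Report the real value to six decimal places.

-0.008134

Checks pass: Σm=0; 16 even; l₃=7∈[3,9].
(2·3+1)(2·6+1)(2·7+1) = 1365
Δ: 2! 4! 10! / 17! → 1/2042040
sum: t=0:+1/207360 t=1:−1/57600 t=2:+1/207360 = -1/129600
3j²(3 6 7; 0 0 0) = Δ·Π!·Σ² = 168/12155  (sign +1)
sum: t=0:+1/362880 t=1:−1/322560 t=2:+1/4354560 = -1/8709120
3j²(3 6 7; 0 -3 3) = Δ·Π!·Σ² = 3/68068  (sign -1)
combine: 4πI² = 1365·168/12155·3/68068 = 378/454597
take √, sign -1: I = -0.00813444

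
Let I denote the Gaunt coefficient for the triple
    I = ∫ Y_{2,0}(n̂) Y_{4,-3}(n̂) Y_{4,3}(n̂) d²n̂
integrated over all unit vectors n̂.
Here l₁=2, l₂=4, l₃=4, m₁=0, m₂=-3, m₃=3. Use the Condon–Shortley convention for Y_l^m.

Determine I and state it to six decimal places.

0.057344

Checks pass: Σm=0; 10 even; l₃=4∈[2,6].
(2·2+1)(2·4+1)(2·4+1) = 405
Δ: 2! 2! 6! / 11! → 1/13860
sum: t=0:+1/192 t=1:−1/36 t=2:+1/192 = -5/288
3j²(2 4 4; 0 0 0) = Δ·Π!·Σ² = 20/693  (sign -1)
sum: t=0:+1/480 t=1:−1/720 = 1/1440
3j²(2 4 4; 0 -3 3) = Δ·Π!·Σ² = 7/1980  (sign -1)
combine: 4πI² = 405·20/693·7/1980 = 5/121
take √, sign +1: I = 0.05734392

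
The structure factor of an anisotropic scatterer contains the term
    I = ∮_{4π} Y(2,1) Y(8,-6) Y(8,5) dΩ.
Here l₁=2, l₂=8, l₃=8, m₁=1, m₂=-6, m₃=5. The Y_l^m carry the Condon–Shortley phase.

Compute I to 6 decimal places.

m-sum 0 ✓  L=18 even ✓  6≤8≤10 ✓
Π(2lᵢ+1) = 5×17×17 = 1445
triangle coeff Δ(2,8,8) = 1/348840
Σ_t [0,2]: t=0:+1/116121600 t=1:−1/25401600 t=2:+1/116121600 = -1/45158400
(3j)²=24/1615 [(2 8 8; 0 0 0)], sign=-1
Σ_t [0,1]: t=0:+1/1916006400 t=1:−1/12454041600 = 1/2264371200
(3j)²=847/38760 [(2 8 8; 1 -6 5)], sign=-1
⇒ 4πI² = 847/1805
I = (+1)√(847/1805/(4π)) = 0.19324051

0.193241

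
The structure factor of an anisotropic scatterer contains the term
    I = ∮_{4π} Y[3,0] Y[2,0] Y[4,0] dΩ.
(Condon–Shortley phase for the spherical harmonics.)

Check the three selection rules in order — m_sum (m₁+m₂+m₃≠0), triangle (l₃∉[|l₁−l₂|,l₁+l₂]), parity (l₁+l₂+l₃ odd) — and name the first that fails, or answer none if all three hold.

parity

Σmᵢ = 0  ✓
l₃∈[|l₁−l₂|,l₁+l₂]=[1,5], have l₃=4  ✓
Σlᵢ = 9 ⇒ odd  ✗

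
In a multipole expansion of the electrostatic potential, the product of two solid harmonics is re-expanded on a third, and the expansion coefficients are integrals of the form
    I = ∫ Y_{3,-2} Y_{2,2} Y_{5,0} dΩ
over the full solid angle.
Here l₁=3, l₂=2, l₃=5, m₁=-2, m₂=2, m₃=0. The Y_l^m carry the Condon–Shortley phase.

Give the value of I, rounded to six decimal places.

0.053579

Rules hold: Σm=0, L=10 even, 1≤5≤5.
N = 7·5·11 = 385
Δ = 0!·6!·4!/11! = 1/2310
Racah Σ t=0..0: t=0:+1/144 = 1/144
⇒ 3j(3 2 5; 0 0 0)² = 10/231, sgn -1
Racah Σ t=0..0: t=0:+1/2880 = 1/2880
⇒ 3j(3 2 5; -2 2 0)² = 1/462, sgn -1
4πI² = N·(3j₀)²·(3jₘ)² = 25/693
I = +1·√(0.036075/4π) = 0.05357948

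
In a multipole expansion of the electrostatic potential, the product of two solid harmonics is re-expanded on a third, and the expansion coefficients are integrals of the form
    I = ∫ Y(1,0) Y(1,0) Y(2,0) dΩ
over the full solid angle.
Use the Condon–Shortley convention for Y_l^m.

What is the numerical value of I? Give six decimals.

Checks pass: Σm=0; 4 even; l₃=2∈[0,2].
(2·1+1)(2·1+1)(2·2+1) = 45
Δ: 0! 2! 2! / 5! → 1/30
sum: t=0:+1/1 = 1/1
3j²(1 1 2; 0 0 0) = Δ·Π!·Σ² = 2/15  (sign +1)
(m-triple is (0,0,0) — same symbol as above.)
combine: 4πI² = 45·2/15·2/15 = 4/5
take √, sign +1: I = 0.25231325

0.252313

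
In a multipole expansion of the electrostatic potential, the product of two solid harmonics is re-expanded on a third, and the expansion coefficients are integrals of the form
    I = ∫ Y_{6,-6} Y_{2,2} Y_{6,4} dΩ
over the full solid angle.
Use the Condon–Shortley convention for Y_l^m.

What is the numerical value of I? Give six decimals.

m-sum 0 ✓  L=14 even ✓  4≤6≤8 ✓
Π(2lᵢ+1) = 13×5×13 = 845
triangle coeff Δ(6,2,6) = 1/90090
Σ_t [0,2]: t=0:+1/69120 t=1:−1/14400 t=2:+1/69120 = -7/172800
(3j)²=14/715 [(6 2 6; 0 0 0)], sign=-1
Σ_t [2,2]: t=2:+1/14515200 = 1/14515200
(3j)²=2/455 [(6 2 6; -6 2 4)], sign=+1
⇒ 4πI² = 4/55
I = (-1)√(4/55/(4π)) = -0.07607531

-0.076075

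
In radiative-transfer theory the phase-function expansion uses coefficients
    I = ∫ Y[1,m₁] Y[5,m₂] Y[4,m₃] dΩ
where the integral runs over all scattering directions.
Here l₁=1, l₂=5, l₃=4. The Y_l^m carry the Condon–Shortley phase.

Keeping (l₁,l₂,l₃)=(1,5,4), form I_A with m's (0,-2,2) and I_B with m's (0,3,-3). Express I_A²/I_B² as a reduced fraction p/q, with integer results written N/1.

Shared (l₁,l₂,l₃)=(1,5,4): N and (l;000)² cancel in I_A²/I_B².
A: Δ = 2!·0!·8!/11! = 1/495; Racah Σ t=1..1: t=1:−1/1440 = -1/1440; ⇒ 3j(1 5 4; 0 -2 2)² = 7/165, sgn -1
B: Δ = 2!·0!·8!/11! = 1/495; Racah Σ t=1..1: t=1:−1/5040 = -1/5040; ⇒ 3j(1 5 4; 0 3 -3)² = 16/495, sgn +1
I_A²/I_B² = (7/165)/(16/495) = 21/16

21/16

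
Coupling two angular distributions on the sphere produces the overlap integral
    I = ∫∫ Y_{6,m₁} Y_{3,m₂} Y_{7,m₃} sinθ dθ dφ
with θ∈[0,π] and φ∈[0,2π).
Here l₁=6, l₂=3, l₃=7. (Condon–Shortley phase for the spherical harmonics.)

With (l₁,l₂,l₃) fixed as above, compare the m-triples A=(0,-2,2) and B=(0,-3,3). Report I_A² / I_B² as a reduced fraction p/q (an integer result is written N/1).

l's match ⇒ only the (l;m) 3-j factors differ between A and B.
A: triangle coeff Δ(6,3,7) = 1/2042040; Σ_t [0,1]: t=0:+1/207360 t=1:−1/345600 = 1/518400; (3j)²=12/2431 [(6 3 7; 0 -2 2)], sign=-1
B: triangle coeff Δ(6,3,7) = 1/2042040; Σ_t [0,0]: t=0:+1/829440 = 1/829440; (3j)²=225/9724 [(6 3 7; 0 -3 3)], sign=+1
I_A²/I_B² = (12/2431)/(225/9724) = 16/75

16/75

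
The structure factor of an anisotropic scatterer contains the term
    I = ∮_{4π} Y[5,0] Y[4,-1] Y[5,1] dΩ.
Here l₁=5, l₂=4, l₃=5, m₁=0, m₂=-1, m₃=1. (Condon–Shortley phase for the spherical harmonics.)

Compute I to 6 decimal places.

Rules hold: Σm=0, L=14 even, 1≤5≤9.
N = 11·9·11 = 1089
Δ = 4!·6!·4!/15! = 1/3153150
Racah Σ t=0..4: t=0:+1/69120 t=1:−1/1728 t=2:+1/576 t=3:−1/1728 t=4:+1/69120 = 7/11520
⇒ 3j(5 4 5; 0 0 0)² = 2/143, sgn -1
Racah Σ t=0..3: t=0:+1/17280 t=1:−1/1152 t=2:+1/864 t=3:−1/6912 = 7/34560
⇒ 3j(5 4 5; 0 -1 1)² = 1/429, sgn +1
4πI² = N·(3j₀)²·(3jₘ)² = 6/169
I = -1·√(0.035503/4π) = -0.05315295

-0.053153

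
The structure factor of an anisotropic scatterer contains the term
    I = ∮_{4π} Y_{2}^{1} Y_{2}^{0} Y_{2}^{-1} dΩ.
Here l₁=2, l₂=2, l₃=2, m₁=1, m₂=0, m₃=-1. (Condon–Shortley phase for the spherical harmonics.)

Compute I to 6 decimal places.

Checks pass: Σm=0; 6 even; l₃=2∈[0,4].
(2·2+1)(2·2+1)(2·2+1) = 125
Δ: 2! 2! 2! / 7! → 1/630
sum: t=0:+1/8 t=1:−1/1 t=2:+1/8 = -3/4
3j²(2 2 2; 0 0 0) = Δ·Π!·Σ² = 2/35  (sign -1)
sum: t=0:+1/4 t=1:−1/2 = -1/4
3j²(2 2 2; 1 0 -1) = Δ·Π!·Σ² = 1/70  (sign +1)
combine: 4πI² = 125·2/35·1/70 = 5/49
take √, sign -1: I = -0.09011188

-0.090112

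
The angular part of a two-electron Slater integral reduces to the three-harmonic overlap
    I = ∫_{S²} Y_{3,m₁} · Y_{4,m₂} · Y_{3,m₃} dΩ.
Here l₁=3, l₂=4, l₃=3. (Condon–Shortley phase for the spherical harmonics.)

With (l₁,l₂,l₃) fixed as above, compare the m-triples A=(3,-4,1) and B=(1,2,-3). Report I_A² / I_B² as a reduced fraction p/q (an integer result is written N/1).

l's match ⇒ only the (l;m) 3-j factors differ between A and B.
A: triangle coeff Δ(3,4,3) = 1/34650; Σ_t [0,0]: t=0:+1/1152 = 1/1152; (3j)²=1/33 [(3 4 3; 3 -4 1)], sign=+1
B: triangle coeff Δ(3,4,3) = 1/34650; Σ_t [2,2]: t=2:+1/192 = 1/192; (3j)²=3/77 [(3 4 3; 1 2 -3)], sign=+1
I_A²/I_B² = (1/33)/(3/77) = 7/9

7/9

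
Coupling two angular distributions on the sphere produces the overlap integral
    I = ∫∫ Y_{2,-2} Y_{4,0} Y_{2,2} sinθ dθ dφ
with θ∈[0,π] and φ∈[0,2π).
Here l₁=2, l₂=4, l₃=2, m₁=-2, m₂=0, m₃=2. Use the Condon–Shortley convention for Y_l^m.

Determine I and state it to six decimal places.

Rules hold: Σm=0, L=8 even, 2≤2≤6.
N = 5·9·5 = 225
Δ = 4!·0!·4!/9! = 1/630
Racah Σ t=2..2: t=2:+1/16 = 1/16
⇒ 3j(2 4 2; 0 0 0)² = 2/35, sgn +1
Racah Σ t=4..4: t=4:+1/576 = 1/576
⇒ 3j(2 4 2; -2 0 2)² = 1/630, sgn +1
4πI² = N·(3j₀)²·(3jₘ)² = 1/49
I = +1·√(0.0204082/4π) = 0.04029926

0.040299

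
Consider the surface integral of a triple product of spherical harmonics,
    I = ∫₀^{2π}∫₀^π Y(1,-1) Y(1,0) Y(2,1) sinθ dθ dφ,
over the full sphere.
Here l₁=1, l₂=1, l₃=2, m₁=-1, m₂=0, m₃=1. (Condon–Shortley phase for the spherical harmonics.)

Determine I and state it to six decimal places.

-0.218510

Rules hold: Σm=0, L=4 even, 0≤2≤2.
N = 3·3·5 = 45
Δ = 0!·2!·2!/5! = 1/30
Racah Σ t=0..0: t=0:+1/1 = 1/1
⇒ 3j(1 1 2; 0 0 0)² = 2/15, sgn +1
Racah Σ t=0..0: t=0:+1/2 = 1/2
⇒ 3j(1 1 2; -1 0 1)² = 1/10, sgn -1
4πI² = N·(3j₀)²·(3jₘ)² = 3/5
I = -1·√(0.6/4π) = -0.21850969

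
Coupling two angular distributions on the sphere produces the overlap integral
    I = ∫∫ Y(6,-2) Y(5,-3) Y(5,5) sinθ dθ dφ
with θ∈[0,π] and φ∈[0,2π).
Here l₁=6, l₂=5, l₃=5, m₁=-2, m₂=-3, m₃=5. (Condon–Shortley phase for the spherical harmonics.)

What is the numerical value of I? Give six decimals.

Rules hold: Σm=0, L=16 even, 1≤5≤11.
N = 13·11·11 = 1573
Δ = 6!·6!·4!/17! = 1/28588560
Racah Σ t=1..5: t=1:−1/345600 t=2:+1/13824 t=3:−1/5184 t=4:+1/13824 t=5:−1/345600 = -7/129600
⇒ 3j(6 5 5; 0 0 0)² = 80/7293, sgn +1
Racah Σ t=2..2: t=2:+1/829440 = 1/829440
⇒ 3j(6 5 5; -2 -3 5)² = 35/2431, sgn +1
4πI² = N·(3j₀)²·(3jₘ)² = 2800/11271
I = +1·√(0.248425/4π) = 0.14060244

0.140602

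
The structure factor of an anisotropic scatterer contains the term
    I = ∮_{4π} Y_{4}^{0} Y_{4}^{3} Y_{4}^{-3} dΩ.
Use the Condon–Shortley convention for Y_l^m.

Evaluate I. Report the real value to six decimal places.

0.159788

Checks pass: Σm=0; 12 even; l₃=4∈[0,8].
(2·4+1)(2·4+1)(2·4+1) = 729
Δ: 4! 4! 4! / 13! → 1/450450
sum: t=0:+1/13824 t=1:−1/216 t=2:+1/64 t=3:−1/216 t=4:+1/13824 = 5/768
3j²(4 4 4; 0 0 0) = Δ·Π!·Σ² = 18/1001  (sign +1)
sum: t=3:−1/864 t=4:+1/3456 = -1/1152
3j²(4 4 4; 0 3 -3) = Δ·Π!·Σ² = 7/286  (sign +1)
combine: 4πI² = 729·18/1001·7/286 = 6561/20449
take √, sign +1: I = 0.15978796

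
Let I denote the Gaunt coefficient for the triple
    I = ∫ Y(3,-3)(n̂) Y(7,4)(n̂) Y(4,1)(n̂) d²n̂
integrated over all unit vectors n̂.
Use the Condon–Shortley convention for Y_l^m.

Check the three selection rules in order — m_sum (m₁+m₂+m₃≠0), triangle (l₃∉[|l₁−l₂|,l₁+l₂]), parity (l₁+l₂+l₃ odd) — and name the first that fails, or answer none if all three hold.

m_sum

azimuthal sum: -3 + 4 + 1 = 2  ✗
4 ≤ 4 ≤ 10 (triangle on l)
L = 3 + 7 + 4 = 14 (even)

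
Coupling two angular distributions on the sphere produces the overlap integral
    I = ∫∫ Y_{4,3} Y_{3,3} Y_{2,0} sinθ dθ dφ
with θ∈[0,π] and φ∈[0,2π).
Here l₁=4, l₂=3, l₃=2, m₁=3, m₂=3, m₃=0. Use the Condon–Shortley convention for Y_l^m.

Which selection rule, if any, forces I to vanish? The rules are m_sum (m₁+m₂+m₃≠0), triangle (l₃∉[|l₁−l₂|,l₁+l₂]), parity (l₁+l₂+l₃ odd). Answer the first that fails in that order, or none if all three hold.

m_sum

azimuthal sum: 3 + 3 + 0 = 6  ✗
1 ≤ 2 ≤ 7 (triangle on l)
L = 4 + 3 + 2 = 9 (odd)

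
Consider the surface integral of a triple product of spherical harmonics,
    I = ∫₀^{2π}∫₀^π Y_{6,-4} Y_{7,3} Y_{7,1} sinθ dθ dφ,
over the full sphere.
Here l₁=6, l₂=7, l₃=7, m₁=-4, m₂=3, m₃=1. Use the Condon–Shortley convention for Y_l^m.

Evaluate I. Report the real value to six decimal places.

Rules hold: Σm=0, L=20 even, 1≤7≤13.
N = 13·15·15 = 2925
Δ = 6!·6!·8!/21! = 1/2444321880
Racah Σ t=0..6: t=0:+1/2612736000 t=1:−1/20736000 t=2:+1/1658880 t=3:−1/746496 t=4:+1/1658880 t=5:−1/20736000 t=6:+1/2612736000 = -1/4354560
⇒ 3j(6 7 7; 0 0 0)² = 1000/138567, sgn +1
Racah Σ t=4..6: t=4:+1/49766400 t=5:−1/10368000 t=6:+1/19906560 = -13/497664000
⇒ 3j(6 7 7; -4 3 1)² = 91/17765, sgn -1
4πI² = N·(3j₀)²·(3jₘ)² = 1365000/12623809
I = -1·√(0.108129/4π) = -0.09276116

-0.092761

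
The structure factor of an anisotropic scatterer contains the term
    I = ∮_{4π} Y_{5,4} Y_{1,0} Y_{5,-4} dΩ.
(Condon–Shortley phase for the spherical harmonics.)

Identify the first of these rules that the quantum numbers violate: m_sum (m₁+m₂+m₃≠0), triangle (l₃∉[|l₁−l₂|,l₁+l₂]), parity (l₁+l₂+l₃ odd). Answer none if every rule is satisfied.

Σmᵢ = 0  ✓
l₃∈[|l₁−l₂|,l₁+l₂]=[4,6], have l₃=5  ✓
Σlᵢ = 11 ⇒ odd  ✗

parity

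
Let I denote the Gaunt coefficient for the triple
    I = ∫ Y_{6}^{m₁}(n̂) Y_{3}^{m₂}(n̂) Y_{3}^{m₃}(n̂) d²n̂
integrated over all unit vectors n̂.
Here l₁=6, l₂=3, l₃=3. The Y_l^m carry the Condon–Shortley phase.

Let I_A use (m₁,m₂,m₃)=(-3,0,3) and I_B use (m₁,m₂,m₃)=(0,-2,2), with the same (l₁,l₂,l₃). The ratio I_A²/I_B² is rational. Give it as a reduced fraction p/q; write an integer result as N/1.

Same 6,3,3: normalisation and zero-m 3j drop out of the ratio.
A: Δ: 6! 6! 0! / 13! → 1/12012; sum: t=3:−1/25920 = -1/25920; 3j²(6 3 3; -3 0 3) = Δ·Π!·Σ² = 1/143  (sign -1)
B: Δ: 6! 6! 0! / 13! → 1/12012; sum: t=1:−1/14400 = -1/14400; 3j²(6 3 3; 0 -2 2) = Δ·Π!·Σ² = 3/1001  (sign +1)
I_A²/I_B² = (1/143)/(3/1001) = 7/3

7/3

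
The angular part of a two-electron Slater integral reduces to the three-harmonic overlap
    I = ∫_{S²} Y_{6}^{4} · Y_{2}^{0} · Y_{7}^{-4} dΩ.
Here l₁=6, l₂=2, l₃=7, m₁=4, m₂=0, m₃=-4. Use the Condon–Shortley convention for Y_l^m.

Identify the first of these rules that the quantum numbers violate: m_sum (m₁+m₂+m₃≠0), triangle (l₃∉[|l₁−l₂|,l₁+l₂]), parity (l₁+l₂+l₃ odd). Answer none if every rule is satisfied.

parity

m₁+m₂+m₃ = 4 + 0 − 4 = 0  ✓
triangle: |6−2|=4 ≤ l₃=7 ≤ 6+2=8  ✓
parity: l₁+l₂+l₃ = 15 is odd  ✗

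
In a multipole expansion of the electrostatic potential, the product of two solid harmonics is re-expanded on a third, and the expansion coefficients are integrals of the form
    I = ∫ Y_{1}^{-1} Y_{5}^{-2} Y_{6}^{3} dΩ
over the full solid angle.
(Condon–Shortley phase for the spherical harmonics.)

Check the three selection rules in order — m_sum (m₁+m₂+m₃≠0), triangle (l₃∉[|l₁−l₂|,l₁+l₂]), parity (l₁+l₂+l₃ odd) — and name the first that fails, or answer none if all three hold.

none

Σmᵢ = 0  ✓
l₃∈[|l₁−l₂|,l₁+l₂]=[4,6], have l₃=6  ✓
Σlᵢ = 12 ⇒ even  ✓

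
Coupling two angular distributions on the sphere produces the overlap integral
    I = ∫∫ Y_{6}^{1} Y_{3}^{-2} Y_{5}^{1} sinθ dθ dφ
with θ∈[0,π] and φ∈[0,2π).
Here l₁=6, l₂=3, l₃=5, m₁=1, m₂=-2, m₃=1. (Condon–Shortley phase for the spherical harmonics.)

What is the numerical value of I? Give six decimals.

m-sum 0 ✓  L=14 even ✓  3≤5≤9 ✓
Π(2lᵢ+1) = 13×7×11 = 1001
triangle coeff Δ(6,3,5) = 1/675675
Σ_t [1,3]: t=1:−1/8640 t=2:+1/2304 t=3:−1/8640 = 7/34560
(3j)²=7/429 [(6 3 5; 0 0 0)], sign=-1
Σ_t [0,1]: t=0:+1/17280 t=1:−1/6912 = -1/11520
(3j)²=2/143 [(6 3 5; 1 -2 1)], sign=-1
⇒ 4πI² = 98/429
I = (+1)√(98/429/(4π)) = 0.13482780

0.134828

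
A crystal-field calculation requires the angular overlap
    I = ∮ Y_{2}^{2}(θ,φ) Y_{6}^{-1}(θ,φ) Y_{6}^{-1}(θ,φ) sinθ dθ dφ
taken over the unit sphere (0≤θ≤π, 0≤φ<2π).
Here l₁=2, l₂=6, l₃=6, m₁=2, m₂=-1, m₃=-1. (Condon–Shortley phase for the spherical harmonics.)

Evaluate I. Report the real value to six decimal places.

Rules hold: Σm=0, L=14 even, 4≤6≤8.
N = 5·13·13 = 845
Δ = 2!·2!·10!/15! = 1/90090
Racah Σ t=0..2: t=0:+1/69120 t=1:−1/14400 t=2:+1/69120 = -7/172800
⇒ 3j(2 6 6; 0 0 0)² = 14/715, sgn -1
Racah Σ t=0..0: t=0:+1/57600 = 1/57600
⇒ 3j(2 6 6; 2 -1 -1)² = 21/715, sgn -1
4πI² = N·(3j₀)²·(3jₘ)² = 294/605
I = +1·√(0.48595/4π) = 0.19664868

0.196649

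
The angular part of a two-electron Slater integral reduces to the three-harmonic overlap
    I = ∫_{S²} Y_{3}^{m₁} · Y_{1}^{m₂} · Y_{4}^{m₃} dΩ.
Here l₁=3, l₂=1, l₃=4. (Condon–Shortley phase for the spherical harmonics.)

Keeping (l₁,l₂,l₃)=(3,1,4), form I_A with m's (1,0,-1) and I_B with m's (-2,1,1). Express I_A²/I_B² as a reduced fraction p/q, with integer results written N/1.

5/1

Shared (l₁,l₂,l₃)=(3,1,4): N and (l;000)² cancel in I_A²/I_B².
A: Δ = 0!·6!·2!/9! = 1/252; Racah Σ t=0..0: t=0:+1/48 = 1/48; ⇒ 3j(3 1 4; 1 0 -1)² = 5/84, sgn -1
B: Δ = 0!·6!·2!/9! = 1/252; Racah Σ t=0..0: t=0:+1/240 = 1/240; ⇒ 3j(3 1 4; -2 1 1)² = 1/84, sgn -1
I_A²/I_B² = (5/84)/(1/84) = 5/1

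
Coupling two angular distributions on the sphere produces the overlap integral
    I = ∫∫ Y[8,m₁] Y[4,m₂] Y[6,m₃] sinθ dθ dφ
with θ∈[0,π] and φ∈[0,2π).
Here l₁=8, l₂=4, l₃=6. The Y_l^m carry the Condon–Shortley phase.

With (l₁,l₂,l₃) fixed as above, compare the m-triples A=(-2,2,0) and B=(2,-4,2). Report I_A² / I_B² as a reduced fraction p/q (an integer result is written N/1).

12/245

Same 8,4,6: normalisation and zero-m 3j drop out of the ratio.
A: Δ: 6! 10! 2! / 19! → 1/23279256; sum: t=4:+1/1658880 t=5:−1/1728000 t=6:+1/24883200 = 1/15552000; 3j²(8 4 6; -2 2 0) = Δ·Π!·Σ² = 16/46189  (sign +1)
B: Δ: 6! 10! 2! / 19! → 1/23279256; sum: t=0:+1/24883200 = 1/24883200; 3j²(8 4 6; 2 -4 2) = Δ·Π!·Σ² = 980/138567  (sign +1)
I_A²/I_B² = (16/46189)/(980/138567) = 12/245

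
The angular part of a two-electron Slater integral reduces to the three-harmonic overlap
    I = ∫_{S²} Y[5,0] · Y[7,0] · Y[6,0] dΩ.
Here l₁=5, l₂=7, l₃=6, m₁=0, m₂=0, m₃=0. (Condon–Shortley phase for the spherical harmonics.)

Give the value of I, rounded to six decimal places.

Rules hold: Σm=0, L=18 even, 2≤6≤12.
N = 11·15·13 = 2145
Δ = 6!·4!·8!/19! = 1/174594420
Racah Σ t=1..5: t=1:−1/4147200 t=2:+1/207360 t=3:−1/82944 t=4:+1/207360 t=5:−1/4147200 = -1/345600
⇒ 3j(5 7 6; 0 0 0)² = 420/46189, sgn -1
(m-triple is (0,0,0) — same symbol as above.)
4πI² = N·(3j₀)²·(3jₘ)² = 2646000/14919047
I = +1·√(0.177357/4π) = 0.11880082

0.118801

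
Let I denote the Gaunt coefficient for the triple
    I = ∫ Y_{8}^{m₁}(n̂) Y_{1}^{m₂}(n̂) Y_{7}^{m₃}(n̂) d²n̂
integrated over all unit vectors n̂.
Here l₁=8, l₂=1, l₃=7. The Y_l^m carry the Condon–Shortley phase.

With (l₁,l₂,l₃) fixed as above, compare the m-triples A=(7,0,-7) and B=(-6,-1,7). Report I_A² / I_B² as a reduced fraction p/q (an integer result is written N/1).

Shared (l₁,l₂,l₃)=(8,1,7): N and (l;000)² cancel in I_A²/I_B².
A: Δ = 2!·14!·0!/17! = 1/2040; Racah Σ t=1..1: t=1:−1/87178291200 = -1/87178291200; ⇒ 3j(8 1 7; 7 0 -7)² = 1/136, sgn -1
B: Δ = 2!·14!·0!/17! = 1/2040; Racah Σ t=0..0: t=0:+1/174356582400 = 1/174356582400; ⇒ 3j(8 1 7; -6 -1 7)² = 1/2040, sgn +1
I_A²/I_B² = (1/136)/(1/2040) = 15/1

15/1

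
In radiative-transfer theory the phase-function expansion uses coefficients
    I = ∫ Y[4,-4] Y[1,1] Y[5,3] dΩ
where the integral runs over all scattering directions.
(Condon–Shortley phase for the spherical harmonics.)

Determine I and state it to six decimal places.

-0.049106

Checks pass: Σm=0; 10 even; l₃=5∈[3,5].
(2·4+1)(2·1+1)(2·5+1) = 297
Δ: 0! 8! 2! / 11! → 1/495
sum: t=0:+1/576 = 1/576
3j²(4 1 5; 0 0 0) = Δ·Π!·Σ² = 5/99  (sign -1)
sum: t=0:+1/80640 = 1/80640
3j²(4 1 5; -4 1 3) = Δ·Π!·Σ² = 1/495  (sign +1)
combine: 4πI² = 297·5/99·1/495 = 1/33
take √, sign -1: I = -0.04910640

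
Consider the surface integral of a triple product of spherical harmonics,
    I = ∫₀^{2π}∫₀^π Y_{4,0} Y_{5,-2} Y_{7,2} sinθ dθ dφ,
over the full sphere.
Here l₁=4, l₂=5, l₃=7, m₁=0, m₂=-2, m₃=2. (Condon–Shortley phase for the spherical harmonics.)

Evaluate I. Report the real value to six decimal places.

m-sum 0 ✓  L=16 even ✓  1≤7≤9 ✓
Π(2lᵢ+1) = 9×11×15 = 1485
triangle coeff Δ(4,5,7) = 1/6126120
Σ_t [0,2]: t=0:+1/69120 t=1:−1/20736 t=2:+1/69120 = -1/51840
(3j)²=280/21879 [(4 5 7; 0 0 0)], sign=+1
Σ_t [0,2]: t=0:+1/69120 t=1:−1/51840 t=2:+1/483840 = -1/362880
(3j)²=16/17017 [(4 5 7; 0 -2 2)], sign=+1
⇒ 4πI² = 9600/537251
I = (+1)√(9600/537251/(4π)) = 0.03770874

0.037709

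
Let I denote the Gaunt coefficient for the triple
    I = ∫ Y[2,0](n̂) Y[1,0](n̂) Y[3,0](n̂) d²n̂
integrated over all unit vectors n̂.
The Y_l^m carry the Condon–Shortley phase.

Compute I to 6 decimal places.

Checks pass: Σm=0; 6 even; l₃=3∈[1,3].
(2·2+1)(2·1+1)(2·3+1) = 105
Δ: 0! 4! 2! / 7! → 1/105
sum: t=0:+1/4 = 1/4
3j²(2 1 3; 0 0 0) = Δ·Π!·Σ² = 3/35  (sign -1)
(m-triple is (0,0,0) — same symbol as above.)
combine: 4πI² = 105·3/35·3/35 = 27/35
take √, sign +1: I = 0.24776670

0.247767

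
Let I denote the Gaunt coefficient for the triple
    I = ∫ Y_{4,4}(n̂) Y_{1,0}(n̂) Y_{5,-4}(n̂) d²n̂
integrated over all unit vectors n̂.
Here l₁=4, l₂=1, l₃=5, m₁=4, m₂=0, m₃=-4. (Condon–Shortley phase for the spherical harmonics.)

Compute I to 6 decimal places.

Checks pass: Σm=0; 10 even; l₃=5∈[3,5].
(2·4+1)(2·1+1)(2·5+1) = 297
Δ: 0! 8! 2! / 11! → 1/495
sum: t=0:+1/576 = 1/576
3j²(4 1 5; 0 0 0) = Δ·Π!·Σ² = 5/99  (sign -1)
sum: t=0:+1/40320 = 1/40320
3j²(4 1 5; 4 0 -4) = Δ·Π!·Σ² = 1/55  (sign -1)
combine: 4πI² = 297·5/99·1/55 = 3/11
take √, sign +1: I = 0.14731920

0.147319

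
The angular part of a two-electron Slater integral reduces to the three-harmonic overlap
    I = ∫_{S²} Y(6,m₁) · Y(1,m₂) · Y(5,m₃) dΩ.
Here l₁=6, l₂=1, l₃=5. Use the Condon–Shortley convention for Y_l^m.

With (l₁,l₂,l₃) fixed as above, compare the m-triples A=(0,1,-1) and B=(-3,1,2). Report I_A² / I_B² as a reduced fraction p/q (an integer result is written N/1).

Same 6,1,5: normalisation and zero-m 3j drop out of the ratio.
A: Δ: 2! 10! 0! / 13! → 1/858; sum: t=2:+1/34560 = 1/34560; 3j²(6 1 5; 0 1 -1) = Δ·Π!·Σ² = 5/286  (sign +1)
B: Δ: 2! 10! 0! / 13! → 1/858; sum: t=2:+1/60480 = 1/60480; 3j²(6 1 5; -3 1 2) = Δ·Π!·Σ² = 6/143  (sign -1)
I_A²/I_B² = (5/286)/(6/143) = 5/12

5/12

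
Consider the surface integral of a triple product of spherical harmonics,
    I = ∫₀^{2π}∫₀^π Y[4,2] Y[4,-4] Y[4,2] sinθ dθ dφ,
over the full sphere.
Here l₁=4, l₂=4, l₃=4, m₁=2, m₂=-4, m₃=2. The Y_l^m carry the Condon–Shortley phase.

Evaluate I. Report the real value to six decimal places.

m-sum 0 ✓  L=12 even ✓  0≤4≤8 ✓
Π(2lᵢ+1) = 9×9×9 = 729
triangle coeff Δ(4,4,4) = 1/450450
Σ_t [0,4]: t=0:+1/13824 t=1:−1/216 t=2:+1/64 t=3:−1/216 t=4:+1/13824 = 5/768
(3j)²=18/1001 [(4 4 4; 0 0 0)], sign=+1
Σ_t [0,0]: t=0:+1/2304 = 1/2304
(3j)²=5/143 [(4 4 4; 2 -4 2)], sign=+1
⇒ 4πI² = 65610/143143
I = (+1)√(65610/143143/(4π)) = 0.19098314

0.190983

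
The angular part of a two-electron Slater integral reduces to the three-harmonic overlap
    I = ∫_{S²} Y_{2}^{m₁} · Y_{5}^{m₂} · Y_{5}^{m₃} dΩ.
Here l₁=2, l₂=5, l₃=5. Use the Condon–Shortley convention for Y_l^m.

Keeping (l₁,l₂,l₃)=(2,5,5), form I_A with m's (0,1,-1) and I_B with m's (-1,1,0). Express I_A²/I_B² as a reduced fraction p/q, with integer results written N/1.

Shared (l₁,l₂,l₃)=(2,5,5): N and (l;000)² cancel in I_A²/I_B².
A: Δ = 2!·2!·8!/13! = 1/38610; Racah Σ t=0..2: t=0:+1/5760 t=1:−1/720 t=2:+1/2304 = -1/1280; ⇒ 3j(2 5 5; 0 1 -1)² = 27/1430, sgn -1
B: Δ = 2!·2!·8!/13! = 1/38610; Racah Σ t=1..2: t=1:−1/1440 t=2:+1/1152 = 1/5760; ⇒ 3j(2 5 5; -1 1 0)² = 1/858, sgn -1
I_A²/I_B² = (27/1430)/(1/858) = 81/5

81/5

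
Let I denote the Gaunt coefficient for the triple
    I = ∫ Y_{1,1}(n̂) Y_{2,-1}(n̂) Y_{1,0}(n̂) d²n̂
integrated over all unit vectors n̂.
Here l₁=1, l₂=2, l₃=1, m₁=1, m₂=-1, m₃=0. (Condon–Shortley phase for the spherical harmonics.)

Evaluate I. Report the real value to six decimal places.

-0.218510

Rules hold: Σm=0, L=4 even, 1≤1≤3.
N = 3·5·3 = 45
Δ = 2!·0!·2!/5! = 1/30
Racah Σ t=1..1: t=1:−1/1 = -1/1
⇒ 3j(1 2 1; 0 0 0)² = 2/15, sgn +1
Racah Σ t=0..0: t=0:+1/2 = 1/2
⇒ 3j(1 2 1; 1 -1 0)² = 1/10, sgn -1
4πI² = N·(3j₀)²·(3jₘ)² = 3/5
I = -1·√(0.6/4π) = -0.21850969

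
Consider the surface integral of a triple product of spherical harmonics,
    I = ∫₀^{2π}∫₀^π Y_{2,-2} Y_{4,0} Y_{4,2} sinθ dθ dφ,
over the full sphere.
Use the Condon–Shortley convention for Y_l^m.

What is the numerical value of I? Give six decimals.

Checks pass: Σm=0; 10 even; l₃=4∈[2,6].
(2·2+1)(2·4+1)(2·4+1) = 405
Δ: 2! 2! 6! / 11! → 1/13860
sum: t=0:+1/192 t=1:−1/36 t=2:+1/192 = -5/288
3j²(2 4 4; 0 0 0) = Δ·Π!·Σ² = 20/693  (sign -1)
sum: t=2:+1/192 = 1/192
3j²(2 4 4; -2 0 2) = Δ·Π!·Σ² = 3/77  (sign +1)
combine: 4πI² = 405·20/693·3/77 = 2700/5929
take √, sign -1: I = -0.19036462

-0.190365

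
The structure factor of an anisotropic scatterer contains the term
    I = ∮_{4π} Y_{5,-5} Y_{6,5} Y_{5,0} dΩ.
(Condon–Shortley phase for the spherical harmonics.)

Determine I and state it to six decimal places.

m-sum 0 ✓  L=16 even ✓  1≤5≤11 ✓
Π(2lᵢ+1) = 11×13×11 = 1573
triangle coeff Δ(5,6,5) = 1/28588560
Σ_t [1,5]: t=1:−1/345600 t=2:+1/13824 t=3:−1/5184 t=4:+1/13824 t=5:−1/345600 = -7/129600
(3j)²=80/7293 [(5 6 5; 0 0 0)], sign=+1
Σ_t [6,6]: t=6:+1/2073600 = 1/2073600
(3j)²=15/884 [(5 6 5; -5 5 0)], sign=-1
⇒ 4πI² = 1100/3757
I = (-1)√(1100/3757/(4π)) = -0.15264086

-0.152641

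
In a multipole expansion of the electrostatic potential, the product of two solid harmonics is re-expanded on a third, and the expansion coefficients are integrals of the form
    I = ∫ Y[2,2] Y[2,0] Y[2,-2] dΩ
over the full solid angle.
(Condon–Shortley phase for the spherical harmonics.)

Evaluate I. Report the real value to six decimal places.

Checks pass: Σm=0; 6 even; l₃=2∈[0,4].
(2·2+1)(2·2+1)(2·2+1) = 125
Δ: 2! 2! 2! / 7! → 1/630
sum: t=0:+1/8 t=1:−1/1 t=2:+1/8 = -3/4
3j²(2 2 2; 0 0 0) = Δ·Π!·Σ² = 2/35  (sign -1)
sum: t=0:+1/8 = 1/8
3j²(2 2 2; 2 0 -2) = Δ·Π!·Σ² = 2/35  (sign +1)
combine: 4πI² = 125·2/35·2/35 = 20/49
take √, sign -1: I = -0.18022375

-0.180224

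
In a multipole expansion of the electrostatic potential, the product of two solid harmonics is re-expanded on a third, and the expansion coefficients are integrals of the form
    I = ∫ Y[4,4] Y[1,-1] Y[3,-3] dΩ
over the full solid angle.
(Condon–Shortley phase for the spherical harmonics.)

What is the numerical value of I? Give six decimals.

0.325735

Rules hold: Σm=0, L=8 even, 3≤3≤5.
N = 9·3·7 = 189
Δ = 2!·6!·0!/9! = 1/252
Racah Σ t=1..1: t=1:−1/36 = -1/36
⇒ 3j(4 1 3; 0 0 0)² = 4/63, sgn +1
Racah Σ t=0..0: t=0:+1/1440 = 1/1440
⇒ 3j(4 1 3; 4 -1 -3)² = 1/9, sgn +1
4πI² = N·(3j₀)²·(3jₘ)² = 4/3
I = +1·√(1.33333/4π) = 0.32573501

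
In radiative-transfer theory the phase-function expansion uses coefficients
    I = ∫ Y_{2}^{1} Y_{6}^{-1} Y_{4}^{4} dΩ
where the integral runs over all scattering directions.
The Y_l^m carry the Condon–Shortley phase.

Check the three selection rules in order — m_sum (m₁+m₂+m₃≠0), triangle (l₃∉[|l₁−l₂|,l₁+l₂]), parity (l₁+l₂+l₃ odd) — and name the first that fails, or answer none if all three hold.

m₁+m₂+m₃ = 1 − 1 + 4 = 4  ✗
triangle: |2−6|=4 ≤ l₃=4 ≤ 2+6=8
parity: l₁+l₂+l₃ = 12 is even

m_sum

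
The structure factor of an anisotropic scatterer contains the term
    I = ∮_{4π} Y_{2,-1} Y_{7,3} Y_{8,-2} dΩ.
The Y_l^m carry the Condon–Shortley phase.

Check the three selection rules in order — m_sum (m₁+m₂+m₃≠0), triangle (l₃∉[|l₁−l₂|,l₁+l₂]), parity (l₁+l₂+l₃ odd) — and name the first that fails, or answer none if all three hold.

parity

m₁+m₂+m₃ = -1 + 3 − 2 = 0  ✓
triangle: |2−7|=5 ≤ l₃=8 ≤ 2+7=9  ✓
parity: l₁+l₂+l₃ = 17 is odd  ✗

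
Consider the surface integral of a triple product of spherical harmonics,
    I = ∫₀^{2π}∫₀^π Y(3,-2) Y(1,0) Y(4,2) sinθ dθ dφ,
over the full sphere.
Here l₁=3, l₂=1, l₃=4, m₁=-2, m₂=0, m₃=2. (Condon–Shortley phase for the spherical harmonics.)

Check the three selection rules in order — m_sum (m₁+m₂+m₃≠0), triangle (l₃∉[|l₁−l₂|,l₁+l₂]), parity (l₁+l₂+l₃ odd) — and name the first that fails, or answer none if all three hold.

none

Σmᵢ = 0  ✓
l₃∈[|l₁−l₂|,l₁+l₂]=[2,4], have l₃=4  ✓
Σlᵢ = 8 ⇒ even  ✓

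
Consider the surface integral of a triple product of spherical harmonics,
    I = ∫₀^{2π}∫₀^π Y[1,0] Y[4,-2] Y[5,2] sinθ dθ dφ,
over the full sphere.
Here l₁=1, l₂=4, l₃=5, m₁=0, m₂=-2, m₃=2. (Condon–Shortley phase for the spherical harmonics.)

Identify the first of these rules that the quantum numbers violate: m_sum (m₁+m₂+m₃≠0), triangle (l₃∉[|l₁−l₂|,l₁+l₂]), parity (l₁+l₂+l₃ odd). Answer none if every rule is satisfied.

m₁+m₂+m₃ = 0 − 2 + 2 = 0  ✓
triangle: |1−4|=3 ≤ l₃=5 ≤ 1+4=5  ✓
parity: l₁+l₂+l₃ = 10 is even  ✓

none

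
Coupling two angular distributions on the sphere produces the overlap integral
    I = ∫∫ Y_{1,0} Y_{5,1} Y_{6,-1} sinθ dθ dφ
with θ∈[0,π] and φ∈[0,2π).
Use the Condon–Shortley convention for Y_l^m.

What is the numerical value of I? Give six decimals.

m-sum 0 ✓  L=12 even ✓  4≤6≤6 ✓
Π(2lᵢ+1) = 3×11×13 = 429
triangle coeff Δ(1,5,6) = 1/858
Σ_t [0,0]: t=0:+1/14400 = 1/14400
(3j)²=6/143 [(1 5 6; 0 0 0)], sign=+1
Σ_t [0,0]: t=0:+1/17280 = 1/17280
(3j)²=35/858 [(1 5 6; 0 1 -1)], sign=-1
⇒ 4πI² = 105/143
I = (-1)√(105/143/(4π)) = -0.24172507

-0.241725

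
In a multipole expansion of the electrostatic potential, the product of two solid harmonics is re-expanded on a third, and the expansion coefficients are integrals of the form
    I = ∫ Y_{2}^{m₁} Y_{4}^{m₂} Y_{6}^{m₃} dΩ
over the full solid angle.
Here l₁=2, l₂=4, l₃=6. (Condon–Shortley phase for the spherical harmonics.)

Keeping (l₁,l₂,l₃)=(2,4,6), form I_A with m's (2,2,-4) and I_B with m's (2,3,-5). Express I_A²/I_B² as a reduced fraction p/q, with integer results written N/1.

7/11

Shared (l₁,l₂,l₃)=(2,4,6): N and (l;000)² cancel in I_A²/I_B².
A: Δ = 0!·4!·8!/13! = 1/6435; Racah Σ t=0..0: t=0:+1/34560 = 1/34560; ⇒ 3j(2 4 6; 2 2 -4)² = 14/429, sgn +1
B: Δ = 0!·4!·8!/13! = 1/6435; Racah Σ t=0..0: t=0:+1/120960 = 1/120960; ⇒ 3j(2 4 6; 2 3 -5)² = 2/39, sgn -1
I_A²/I_B² = (14/429)/(2/39) = 7/11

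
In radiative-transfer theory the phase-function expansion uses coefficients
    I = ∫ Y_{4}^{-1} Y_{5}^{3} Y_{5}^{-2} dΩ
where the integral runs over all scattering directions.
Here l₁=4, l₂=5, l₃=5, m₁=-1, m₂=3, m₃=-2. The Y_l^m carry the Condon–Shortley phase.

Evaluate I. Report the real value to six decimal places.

-0.118854

Checks pass: Σm=0; 14 even; l₃=5∈[1,9].
(2·4+1)(2·5+1)(2·5+1) = 1089
Δ: 4! 4! 6! / 15! → 1/3153150
sum: t=0:+1/69120 t=1:−1/1728 t=2:+1/576 t=3:−1/1728 t=4:+1/69120 = 7/11520
3j²(4 5 5; 0 0 0) = Δ·Π!·Σ² = 2/143  (sign -1)
sum: t=2:+1/17280 t=3:−1/2880 t=4:+1/6912 = -1/6912
3j²(4 5 5; -1 3 -2) = Δ·Π!·Σ² = 5/429  (sign +1)
combine: 4πI² = 1089·2/143·5/429 = 30/169
take √, sign -1: I = -0.11885360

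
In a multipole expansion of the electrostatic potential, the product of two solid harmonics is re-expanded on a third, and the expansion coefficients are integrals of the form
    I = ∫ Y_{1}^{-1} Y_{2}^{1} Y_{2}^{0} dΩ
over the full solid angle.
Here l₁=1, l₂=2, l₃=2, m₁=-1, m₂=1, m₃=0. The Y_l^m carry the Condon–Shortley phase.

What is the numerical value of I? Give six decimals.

0.000000

Σlᵢ=5 odd — θ-integrand is odd under cosθ→−cosθ; I=0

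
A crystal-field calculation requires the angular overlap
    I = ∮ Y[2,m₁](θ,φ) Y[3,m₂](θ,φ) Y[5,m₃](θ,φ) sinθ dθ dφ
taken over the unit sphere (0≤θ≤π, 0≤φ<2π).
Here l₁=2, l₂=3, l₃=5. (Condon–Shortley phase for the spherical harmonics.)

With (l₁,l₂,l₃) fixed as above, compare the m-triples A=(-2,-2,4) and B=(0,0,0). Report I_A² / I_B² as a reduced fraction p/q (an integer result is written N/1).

l's match ⇒ only the (l;m) 3-j factors differ between A and B.
A: triangle coeff Δ(2,3,5) = 1/2310; Σ_t [0,0]: t=0:+1/2880 = 1/2880; (3j)²=3/55 [(2 3 5; -2 -2 4)], sign=-1
B: triangle coeff Δ(2,3,5) = 1/2310; Σ_t [0,0]: t=0:+1/144 = 1/144; (3j)²=10/231 [(2 3 5; 0 0 0)], sign=-1
I_A²/I_B² = (3/55)/(10/231) = 63/50

63/50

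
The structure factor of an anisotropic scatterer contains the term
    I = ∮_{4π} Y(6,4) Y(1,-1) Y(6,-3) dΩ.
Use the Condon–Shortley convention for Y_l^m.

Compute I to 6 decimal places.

0.000000

Σlᵢ=13 odd — θ-integrand is odd under cosθ→−cosθ; I=0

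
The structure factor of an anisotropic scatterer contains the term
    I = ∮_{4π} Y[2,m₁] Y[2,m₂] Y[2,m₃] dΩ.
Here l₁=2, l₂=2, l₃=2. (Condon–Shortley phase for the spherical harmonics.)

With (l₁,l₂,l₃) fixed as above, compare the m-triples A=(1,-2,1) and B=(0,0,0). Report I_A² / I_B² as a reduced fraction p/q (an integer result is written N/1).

Shared (l₁,l₂,l₃)=(2,2,2): N and (l;000)² cancel in I_A²/I_B².
A: Δ = 2!·2!·2!/7! = 1/630; Racah Σ t=0..0: t=0:+1/4 = 1/4; ⇒ 3j(2 2 2; 1 -2 1)² = 3/35, sgn -1
B: Δ = 2!·2!·2!/7! = 1/630; Racah Σ t=0..2: t=0:+1/8 t=1:−1/1 t=2:+1/8 = -3/4; ⇒ 3j(2 2 2; 0 0 0)² = 2/35, sgn -1
I_A²/I_B² = (3/35)/(2/35) = 3/2

3/2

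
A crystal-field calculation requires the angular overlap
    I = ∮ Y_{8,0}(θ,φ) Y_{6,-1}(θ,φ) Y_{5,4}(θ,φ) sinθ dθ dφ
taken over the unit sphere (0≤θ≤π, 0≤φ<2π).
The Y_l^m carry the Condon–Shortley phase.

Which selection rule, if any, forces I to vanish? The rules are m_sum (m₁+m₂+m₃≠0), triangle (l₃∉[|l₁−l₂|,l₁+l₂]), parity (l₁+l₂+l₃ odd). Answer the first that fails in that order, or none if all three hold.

m_sum

Σmᵢ = 3  ✗
l₃∈[|l₁−l₂|,l₁+l₂]=[2,14], have l₃=5
Σlᵢ = 19 ⇒ odd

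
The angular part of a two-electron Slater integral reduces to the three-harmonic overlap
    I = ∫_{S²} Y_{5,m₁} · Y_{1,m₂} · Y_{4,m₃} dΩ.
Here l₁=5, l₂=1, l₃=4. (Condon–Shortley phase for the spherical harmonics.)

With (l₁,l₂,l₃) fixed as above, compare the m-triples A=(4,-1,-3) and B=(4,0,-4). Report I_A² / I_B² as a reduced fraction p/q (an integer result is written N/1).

4/1

Shared (l₁,l₂,l₃)=(5,1,4): N and (l;000)² cancel in I_A²/I_B².
A: Δ = 2!·8!·0!/11! = 1/495; Racah Σ t=0..0: t=0:+1/10080 = 1/10080; ⇒ 3j(5 1 4; 4 -1 -3)² = 4/55, sgn -1
B: Δ = 2!·8!·0!/11! = 1/495; Racah Σ t=1..1: t=1:−1/40320 = -1/40320; ⇒ 3j(5 1 4; 4 0 -4)² = 1/55, sgn -1
I_A²/I_B² = (4/55)/(1/55) = 4/1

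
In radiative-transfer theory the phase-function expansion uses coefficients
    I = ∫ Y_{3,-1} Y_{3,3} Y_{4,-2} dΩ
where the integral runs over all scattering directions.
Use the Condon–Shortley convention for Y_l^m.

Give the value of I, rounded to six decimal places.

-0.188451

Checks pass: Σm=0; 10 even; l₃=4∈[0,6].
(2·3+1)(2·3+1)(2·4+1) = 441
Δ: 2! 4! 4! / 11! → 1/34650
sum: t=0:+1/72 t=1:−1/16 t=2:+1/72 = -5/144
3j²(3 3 4; 0 0 0) = Δ·Π!·Σ² = 2/77  (sign -1)
sum: t=2:+1/192 = 1/192
3j²(3 3 4; -1 3 -2) = Δ·Π!·Σ² = 3/77  (sign +1)
combine: 4πI² = 441·2/77·3/77 = 54/121
take √, sign -1: I = -0.18845135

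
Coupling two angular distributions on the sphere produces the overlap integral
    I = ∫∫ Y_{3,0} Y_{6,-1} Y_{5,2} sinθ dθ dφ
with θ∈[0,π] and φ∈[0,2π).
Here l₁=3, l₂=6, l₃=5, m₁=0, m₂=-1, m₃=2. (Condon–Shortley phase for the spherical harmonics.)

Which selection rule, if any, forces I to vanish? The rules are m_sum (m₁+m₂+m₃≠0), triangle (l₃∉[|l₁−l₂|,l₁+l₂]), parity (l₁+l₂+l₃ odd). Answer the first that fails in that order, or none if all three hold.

m_sum

Σmᵢ = 1  ✗
l₃∈[|l₁−l₂|,l₁+l₂]=[3,9], have l₃=5
Σlᵢ = 14 ⇒ even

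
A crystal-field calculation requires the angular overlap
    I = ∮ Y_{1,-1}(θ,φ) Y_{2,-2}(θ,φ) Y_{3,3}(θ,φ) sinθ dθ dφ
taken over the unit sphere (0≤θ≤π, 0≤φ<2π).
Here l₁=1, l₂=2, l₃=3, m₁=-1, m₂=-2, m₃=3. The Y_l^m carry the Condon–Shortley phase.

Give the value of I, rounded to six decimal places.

-0.319865

Checks pass: Σm=0; 6 even; l₃=3∈[1,3].
(2·1+1)(2·2+1)(2·3+1) = 105
Δ: 0! 2! 4! / 7! → 1/105
sum: t=0:+1/4 = 1/4
3j²(1 2 3; 0 0 0) = Δ·Π!·Σ² = 3/35  (sign -1)
sum: t=0:+1/48 = 1/48
3j²(1 2 3; -1 -2 3) = Δ·Π!·Σ² = 1/7  (sign +1)
combine: 4πI² = 105·3/35·1/7 = 9/7
take √, sign -1: I = -0.31986543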